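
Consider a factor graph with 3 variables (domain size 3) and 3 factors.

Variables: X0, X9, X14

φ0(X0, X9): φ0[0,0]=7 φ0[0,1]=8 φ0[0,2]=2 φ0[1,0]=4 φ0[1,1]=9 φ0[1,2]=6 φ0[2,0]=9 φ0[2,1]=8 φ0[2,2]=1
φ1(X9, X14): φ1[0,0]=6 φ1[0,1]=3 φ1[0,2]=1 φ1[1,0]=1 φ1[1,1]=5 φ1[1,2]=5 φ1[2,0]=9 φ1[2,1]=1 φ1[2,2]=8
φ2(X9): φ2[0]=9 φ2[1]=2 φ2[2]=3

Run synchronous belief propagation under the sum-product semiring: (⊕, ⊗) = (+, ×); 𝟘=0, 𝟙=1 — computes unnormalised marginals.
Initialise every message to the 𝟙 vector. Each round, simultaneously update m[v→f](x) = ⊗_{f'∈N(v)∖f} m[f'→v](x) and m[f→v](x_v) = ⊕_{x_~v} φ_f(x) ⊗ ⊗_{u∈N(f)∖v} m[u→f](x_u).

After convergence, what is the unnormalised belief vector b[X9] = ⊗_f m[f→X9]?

b[X9] = [1800, 550, 486]

init: all messages = 𝟙 over 3 values
r1 m[φ0→X0] = [17, 19, 18]
r1 m[φ0→X9] = [20, 25, 9]
r1 m[φ1→X9] = [10, 11, 18]
r1 m[φ1→X14] = [16, 9, 14]
r1 m[φ2→X9] = [9, 2, 3]
r1 m[X0→φ0] = [1, 1, 1]
r1 m[X9→φ0] = [1, 1, 1]
r1 m[X9→φ1] = [1, 1, 1]
r1 m[X9→φ2] = [1, 1, 1]
r1 m[X14→φ1] = [1, 1, 1]
r2 m[φ0→X0] = [17, 19, 18]
r2 m[φ0→X9] = [20, 25, 9]
r2 m[φ1→X9] = [10, 11, 18]
r2 m[φ1→X14] = [16, 9, 14]
r2 m[φ2→X9] = [9, 2, 3]
r2 m[X0→φ0] = [1, 1, 1]
r2 m[X9→φ0] = [90, 22, 54]
r2 m[X9→φ1] = [180, 50, 27]
r2 m[X9→φ2] = [200, 275, 162]
r2 m[X14→φ1] = [1, 1, 1]
r3 m[φ0→X0] = [914, 882, 1040]
r3 m[φ0→X9] = [20, 25, 9]
r3 m[φ1→X9] = [10, 11, 18]
r3 m[φ1→X14] = [1373, 817, 646]
r3 m[φ2→X9] = [9, 2, 3]
r3 m[X0→φ0] = [1, 1, 1]
r3 m[X9→φ0] = [90, 22, 54]
r3 m[X9→φ1] = [180, 50, 27]
r3 m[X9→φ2] = [200, 275, 162]
r3 m[X14→φ1] = [1, 1, 1]
r4 m[φ0→X0] = [914, 882, 1040]
r4 m[φ0→X9] = [20, 25, 9]
r4 m[φ1→X9] = [10, 11, 18]
r4 m[φ1→X14] = [1373, 817, 646]
r4 m[φ2→X9] = [9, 2, 3]
r4 m[X0→φ0] = [1, 1, 1]
r4 m[X9→φ0] = [90, 22, 54]
r4 m[X9→φ1] = [180, 50, 27]
r4 m[X9→φ2] = [200, 275, 162]
r4 m[X14→φ1] = [1, 1, 1]
fixed point reached at round 4
b[X9] = ⊗ incoming = [1800, 550, 486]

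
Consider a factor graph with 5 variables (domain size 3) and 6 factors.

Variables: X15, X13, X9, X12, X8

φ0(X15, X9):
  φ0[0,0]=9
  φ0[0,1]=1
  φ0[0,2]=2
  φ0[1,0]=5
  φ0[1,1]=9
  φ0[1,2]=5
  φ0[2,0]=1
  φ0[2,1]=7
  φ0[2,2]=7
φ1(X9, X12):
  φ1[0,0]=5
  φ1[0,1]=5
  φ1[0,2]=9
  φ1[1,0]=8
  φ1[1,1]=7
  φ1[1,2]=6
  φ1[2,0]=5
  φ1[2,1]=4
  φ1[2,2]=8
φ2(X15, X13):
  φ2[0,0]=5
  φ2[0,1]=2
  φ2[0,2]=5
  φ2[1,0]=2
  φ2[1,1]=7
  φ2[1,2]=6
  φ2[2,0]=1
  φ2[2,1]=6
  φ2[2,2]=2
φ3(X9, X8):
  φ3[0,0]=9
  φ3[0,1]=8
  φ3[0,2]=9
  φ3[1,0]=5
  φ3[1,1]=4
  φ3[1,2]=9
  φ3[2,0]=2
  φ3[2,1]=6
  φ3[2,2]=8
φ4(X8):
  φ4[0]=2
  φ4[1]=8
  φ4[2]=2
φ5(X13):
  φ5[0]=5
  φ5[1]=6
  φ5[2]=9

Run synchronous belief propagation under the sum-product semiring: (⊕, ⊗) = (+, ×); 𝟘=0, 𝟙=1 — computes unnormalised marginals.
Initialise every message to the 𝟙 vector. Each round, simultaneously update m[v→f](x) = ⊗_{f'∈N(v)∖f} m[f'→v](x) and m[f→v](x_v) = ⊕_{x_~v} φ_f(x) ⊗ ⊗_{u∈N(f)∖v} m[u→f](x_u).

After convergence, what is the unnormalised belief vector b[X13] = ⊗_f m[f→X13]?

b[X13] = [877060, 2043336, 2706336]

init: all messages = 𝟙 over 3 values
r1 m[φ0→X15] = [12, 19, 15]
r1 m[φ0→X9] = [15, 17, 14]
r1 m[φ1→X9] = [19, 21, 17]
r1 m[φ1→X12] = [18, 16, 23]
r1 m[φ2→X15] = [12, 15, 9]
r1 m[φ2→X13] = [8, 15, 13]
r1 m[φ3→X9] = [26, 18, 16]
r1 m[φ3→X8] = [16, 18, 26]
r1 m[φ4→X8] = [2, 8, 2]
r1 m[φ5→X13] = [5, 6, 9]
r1 m[X15→φ0] = [1, 1, 1]
r1 m[X15→φ2] = [1, 1, 1]
r1 m[X13→φ2] = [1, 1, 1]
r1 m[X13→φ5] = [1, 1, 1]
r1 m[X9→φ0] = [1, 1, 1]
r1 m[X9→φ1] = [1, 1, 1]
r1 m[X9→φ3] = [1, 1, 1]
r1 m[X12→φ1] = [1, 1, 1]
r1 m[X8→φ3] = [1, 1, 1]
r1 m[X8→φ4] = [1, 1, 1]
r2 m[φ0→X15] = [12, 19, 15]
r2 m[φ0→X9] = [15, 17, 14]
r2 m[φ1→X9] = [19, 21, 17]
r2 m[φ1→X12] = [18, 16, 23]
r2 m[φ2→X15] = [12, 15, 9]
r2 m[φ2→X13] = [8, 15, 13]
r2 m[φ3→X9] = [26, 18, 16]
r2 m[φ3→X8] = [16, 18, 26]
r2 m[φ4→X8] = [2, 8, 2]
r2 m[φ5→X13] = [5, 6, 9]
r2 m[X15→φ0] = [12, 15, 9]
r2 m[X15→φ2] = [12, 19, 15]
r2 m[X13→φ2] = [5, 6, 9]
r2 m[X13→φ5] = [8, 15, 13]
r2 m[X9→φ0] = [494, 378, 272]
r2 m[X9→φ1] = [390, 306, 224]
r2 m[X9→φ3] = [285, 357, 238]
r2 m[X12→φ1] = [1, 1, 1]
r2 m[X8→φ3] = [2, 8, 2]
r2 m[X8→φ4] = [16, 18, 26]
r3 m[φ0→X15] = [5368, 7232, 5044]
r3 m[φ0→X9] = [192, 210, 162]
r3 m[φ1→X9] = [19, 21, 17]
r3 m[φ1→X12] = [5518, 4988, 7138]
r3 m[φ2→X15] = [82, 106, 59]
r3 m[φ2→X13] = [113, 247, 204]
r3 m[φ3→X9] = [100, 60, 68]
r3 m[φ3→X8] = [4826, 5136, 7682]
r3 m[φ4→X8] = [2, 8, 2]
r3 m[φ5→X13] = [5, 6, 9]
r3 m[X15→φ0] = [12, 15, 9]
r3 m[X15→φ2] = [12, 19, 15]
r3 m[X13→φ2] = [5, 6, 9]
r3 m[X13→φ5] = [8, 15, 13]
r3 m[X9→φ0] = [494, 378, 272]
r3 m[X9→φ1] = [390, 306, 224]
r3 m[X9→φ3] = [285, 357, 238]
r3 m[X12→φ1] = [1, 1, 1]
r3 m[X8→φ3] = [2, 8, 2]
r3 m[X8→φ4] = [16, 18, 26]
r4 m[φ0→X15] = [5368, 7232, 5044]
r4 m[φ0→X9] = [192, 210, 162]
r4 m[φ1→X9] = [19, 21, 17]
r4 m[φ1→X12] = [5518, 4988, 7138]
r4 m[φ2→X15] = [82, 106, 59]
r4 m[φ2→X13] = [113, 247, 204]
r4 m[φ3→X9] = [100, 60, 68]
r4 m[φ3→X8] = [4826, 5136, 7682]
r4 m[φ4→X8] = [2, 8, 2]
r4 m[φ5→X13] = [5, 6, 9]
r4 m[X15→φ0] = [82, 106, 59]
r4 m[X15→φ2] = [5368, 7232, 5044]
r4 m[X13→φ2] = [5, 6, 9]
r4 m[X13→φ5] = [113, 247, 204]
r4 m[X9→φ0] = [1900, 1260, 1156]
r4 m[X9→φ1] = [19200, 12600, 11016]
r4 m[X9→φ3] = [3648, 4410, 2754]
r4 m[X12→φ1] = [1, 1, 1]
r4 m[X8→φ3] = [2, 8, 2]
r4 m[X8→φ4] = [4826, 5136, 7682]
r5 m[φ0→X15] = [20672, 26620, 18812]
r5 m[φ0→X9] = [1327, 1449, 1107]
r5 m[φ1→X9] = [19, 21, 17]
r5 m[φ1→X12] = [251880, 228264, 336528]
r5 m[φ2→X15] = [82, 106, 59]
r5 m[φ2→X13] = [46348, 91624, 80320]
r5 m[φ3→X9] = [100, 60, 68]
r5 m[φ3→X8] = [60390, 63348, 94554]
r5 m[φ4→X8] = [2, 8, 2]
r5 m[φ5→X13] = [5, 6, 9]
r5 m[X15→φ0] = [82, 106, 59]
r5 m[X15→φ2] = [5368, 7232, 5044]
r5 m[X13→φ2] = [5, 6, 9]
r5 m[X13→φ5] = [113, 247, 204]
r5 m[X9→φ0] = [1900, 1260, 1156]
r5 m[X9→φ1] = [19200, 12600, 11016]
r5 m[X9→φ3] = [3648, 4410, 2754]
r5 m[X12→φ1] = [1, 1, 1]
r5 m[X8→φ3] = [2, 8, 2]
r5 m[X8→φ4] = [4826, 5136, 7682]
r6 m[φ0→X15] = [20672, 26620, 18812]
r6 m[φ0→X9] = [1327, 1449, 1107]
r6 m[φ1→X9] = [19, 21, 17]
r6 m[φ1→X12] = [251880, 228264, 336528]
r6 m[φ2→X15] = [82, 106, 59]
r6 m[φ2→X13] = [46348, 91624, 80320]
r6 m[φ3→X9] = [100, 60, 68]
r6 m[φ3→X8] = [60390, 63348, 94554]
r6 m[φ4→X8] = [2, 8, 2]
r6 m[φ5→X13] = [5, 6, 9]
r6 m[X15→φ0] = [82, 106, 59]
r6 m[X15→φ2] = [20672, 26620, 18812]
r6 m[X13→φ2] = [5, 6, 9]
r6 m[X13→φ5] = [46348, 91624, 80320]
r6 m[X9→φ0] = [1900, 1260, 1156]
r6 m[X9→φ1] = [132700, 86940, 75276]
r6 m[X9→φ3] = [25213, 30429, 18819]
r6 m[X12→φ1] = [1, 1, 1]
r6 m[X8→φ3] = [2, 8, 2]
r6 m[X8→φ4] = [60390, 63348, 94554]
r7 m[φ0→X15] = [20672, 26620, 18812]
r7 m[φ0→X9] = [1327, 1449, 1107]
r7 m[φ1→X9] = [19, 21, 17]
r7 m[φ1→X12] = [1735400, 1573184, 2318148]
r7 m[φ2→X15] = [82, 106, 59]
r7 m[φ2→X13] = [175412, 340556, 300704]
r7 m[φ3→X9] = [100, 60, 68]
r7 m[φ3→X8] = [416700, 436334, 651330]
r7 m[φ4→X8] = [2, 8, 2]
r7 m[φ5→X13] = [5, 6, 9]
r7 m[X15→φ0] = [82, 106, 59]
r7 m[X15→φ2] = [20672, 26620, 18812]
r7 m[X13→φ2] = [5, 6, 9]
r7 m[X13→φ5] = [46348, 91624, 80320]
r7 m[X9→φ0] = [1900, 1260, 1156]
r7 m[X9→φ1] = [132700, 86940, 75276]
r7 m[X9→φ3] = [25213, 30429, 18819]
r7 m[X12→φ1] = [1, 1, 1]
r7 m[X8→φ3] = [2, 8, 2]
r7 m[X8→φ4] = [60390, 63348, 94554]
r8 m[φ0→X15] = [20672, 26620, 18812]
r8 m[φ0→X9] = [1327, 1449, 1107]
r8 m[φ1→X9] = [19, 21, 17]
r8 m[φ1→X12] = [1735400, 1573184, 2318148]
r8 m[φ2→X15] = [82, 106, 59]
r8 m[φ2→X13] = [175412, 340556, 300704]
r8 m[φ3→X9] = [100, 60, 68]
r8 m[φ3→X8] = [416700, 436334, 651330]
r8 m[φ4→X8] = [2, 8, 2]
r8 m[φ5→X13] = [5, 6, 9]
r8 m[X15→φ0] = [82, 106, 59]
r8 m[X15→φ2] = [20672, 26620, 18812]
r8 m[X13→φ2] = [5, 6, 9]
r8 m[X13→φ5] = [175412, 340556, 300704]
r8 m[X9→φ0] = [1900, 1260, 1156]
r8 m[X9→φ1] = [132700, 86940, 75276]
r8 m[X9→φ3] = [25213, 30429, 18819]
r8 m[X12→φ1] = [1, 1, 1]
r8 m[X8→φ3] = [2, 8, 2]
r8 m[X8→φ4] = [416700, 436334, 651330]
r9 m[φ0→X15] = [20672, 26620, 18812]
r9 m[φ0→X9] = [1327, 1449, 1107]
r9 m[φ1→X9] = [19, 21, 17]
r9 m[φ1→X12] = [1735400, 1573184, 2318148]
r9 m[φ2→X15] = [82, 106, 59]
r9 m[φ2→X13] = [175412, 340556, 300704]
r9 m[φ3→X9] = [100, 60, 68]
r9 m[φ3→X8] = [416700, 436334, 651330]
r9 m[φ4→X8] = [2, 8, 2]
r9 m[φ5→X13] = [5, 6, 9]
r9 m[X15→φ0] = [82, 106, 59]
r9 m[X15→φ2] = [20672, 26620, 18812]
r9 m[X13→φ2] = [5, 6, 9]
r9 m[X13→φ5] = [175412, 340556, 300704]
r9 m[X9→φ0] = [1900, 1260, 1156]
r9 m[X9→φ1] = [132700, 86940, 75276]
r9 m[X9→φ3] = [25213, 30429, 18819]
r9 m[X12→φ1] = [1, 1, 1]
r9 m[X8→φ3] = [2, 8, 2]
r9 m[X8→φ4] = [416700, 436334, 651330]
fixed point reached at round 9
b[X13] = ⊗ incoming = [877060, 2043336, 2706336]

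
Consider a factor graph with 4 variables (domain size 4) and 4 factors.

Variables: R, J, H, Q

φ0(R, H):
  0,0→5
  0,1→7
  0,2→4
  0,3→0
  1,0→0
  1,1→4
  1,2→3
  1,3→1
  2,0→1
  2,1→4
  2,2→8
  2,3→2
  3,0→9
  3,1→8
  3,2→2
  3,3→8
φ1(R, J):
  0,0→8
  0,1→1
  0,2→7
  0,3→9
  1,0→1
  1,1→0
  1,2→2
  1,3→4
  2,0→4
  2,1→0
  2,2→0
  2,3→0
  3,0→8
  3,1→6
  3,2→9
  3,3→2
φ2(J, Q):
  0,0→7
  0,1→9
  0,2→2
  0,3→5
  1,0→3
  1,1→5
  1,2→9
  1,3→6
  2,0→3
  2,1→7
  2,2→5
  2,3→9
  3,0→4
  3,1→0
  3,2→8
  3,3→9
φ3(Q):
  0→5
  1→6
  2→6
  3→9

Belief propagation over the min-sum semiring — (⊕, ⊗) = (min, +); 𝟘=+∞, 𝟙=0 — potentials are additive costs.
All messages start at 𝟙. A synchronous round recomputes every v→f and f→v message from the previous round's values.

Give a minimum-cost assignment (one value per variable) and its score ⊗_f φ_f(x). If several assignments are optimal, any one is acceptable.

assignment: (R=2, J=3, H=0, Q=1); score = 7

init: all messages = 𝟙 over 4 values
r1 m[φ0→R] = [0, 0, 1, 2]
r1 m[φ0→H] = [0, 4, 2, 0]
r1 m[φ1→R] = [1, 0, 0, 2]
r1 m[φ1→J] = [1, 0, 0, 0]
r1 m[φ2→J] = [2, 3, 3, 0]
r1 m[φ2→Q] = [3, 0, 2, 5]
r1 m[φ3→Q] = [5, 6, 6, 9]
r1 m[R→φ0] = [0, 0, 0, 0]
r1 m[R→φ1] = [0, 0, 0, 0]
r1 m[J→φ1] = [0, 0, 0, 0]
r1 m[J→φ2] = [0, 0, 0, 0]
r1 m[H→φ0] = [0, 0, 0, 0]
r1 m[Q→φ2] = [0, 0, 0, 0]
r1 m[Q→φ3] = [0, 0, 0, 0]
r2 m[φ0→R] = [0, 0, 1, 2]
r2 m[φ0→H] = [0, 4, 2, 0]
r2 m[φ1→R] = [1, 0, 0, 2]
r2 m[φ1→J] = [1, 0, 0, 0]
r2 m[φ2→J] = [2, 3, 3, 0]
r2 m[φ2→Q] = [3, 0, 2, 5]
r2 m[φ3→Q] = [5, 6, 6, 9]
r2 m[R→φ0] = [1, 0, 0, 2]
r2 m[R→φ1] = [0, 0, 1, 2]
r2 m[J→φ1] = [2, 3, 3, 0]
r2 m[J→φ2] = [1, 0, 0, 0]
r2 m[H→φ0] = [0, 0, 0, 0]
r2 m[Q→φ2] = [5, 6, 6, 9]
r2 m[Q→φ3] = [3, 0, 2, 5]
r3 m[φ0→R] = [0, 0, 1, 2]
r3 m[φ0→H] = [0, 4, 3, 1]
r3 m[φ1→R] = [4, 3, 0, 2]
r3 m[φ1→J] = [1, 0, 1, 1]
r3 m[φ2→J] = [8, 8, 8, 6]
r3 m[φ2→Q] = [3, 0, 3, 6]
r3 m[φ3→Q] = [5, 6, 6, 9]
r3 m[R→φ0] = [1, 0, 0, 2]
r3 m[R→φ1] = [0, 0, 1, 2]
r3 m[J→φ1] = [2, 3, 3, 0]
r3 m[J→φ2] = [1, 0, 0, 0]
r3 m[H→φ0] = [0, 0, 0, 0]
r3 m[Q→φ2] = [5, 6, 6, 9]
r3 m[Q→φ3] = [3, 0, 2, 5]
r4 m[φ0→R] = [0, 0, 1, 2]
r4 m[φ0→H] = [0, 4, 3, 1]
r4 m[φ1→R] = [4, 3, 0, 2]
r4 m[φ1→J] = [1, 0, 1, 1]
r4 m[φ2→J] = [8, 8, 8, 6]
r4 m[φ2→Q] = [3, 0, 3, 6]
r4 m[φ3→Q] = [5, 6, 6, 9]
r4 m[R→φ0] = [4, 3, 0, 2]
r4 m[R→φ1] = [0, 0, 1, 2]
r4 m[J→φ1] = [8, 8, 8, 6]
r4 m[J→φ2] = [1, 0, 1, 1]
r4 m[H→φ0] = [0, 0, 0, 0]
r4 m[Q→φ2] = [5, 6, 6, 9]
r4 m[Q→φ3] = [3, 0, 3, 6]
r5 m[φ0→R] = [0, 0, 1, 2]
r5 m[φ0→H] = [1, 4, 4, 2]
r5 m[φ1→R] = [9, 8, 6, 8]
r5 m[φ1→J] = [1, 0, 1, 1]
r5 m[φ2→J] = [8, 8, 8, 6]
r5 m[φ2→Q] = [3, 1, 3, 6]
r5 m[φ3→Q] = [5, 6, 6, 9]
r5 m[R→φ0] = [4, 3, 0, 2]
r5 m[R→φ1] = [0, 0, 1, 2]
r5 m[J→φ1] = [8, 8, 8, 6]
r5 m[J→φ2] = [1, 0, 1, 1]
r5 m[H→φ0] = [0, 0, 0, 0]
r5 m[Q→φ2] = [5, 6, 6, 9]
r5 m[Q→φ3] = [3, 0, 3, 6]
r6 m[φ0→R] = [0, 0, 1, 2]
r6 m[φ0→H] = [1, 4, 4, 2]
r6 m[φ1→R] = [9, 8, 6, 8]
r6 m[φ1→J] = [1, 0, 1, 1]
r6 m[φ2→J] = [8, 8, 8, 6]
r6 m[φ2→Q] = [3, 1, 3, 6]
r6 m[φ3→Q] = [5, 6, 6, 9]
r6 m[R→φ0] = [9, 8, 6, 8]
r6 m[R→φ1] = [0, 0, 1, 2]
r6 m[J→φ1] = [8, 8, 8, 6]
r6 m[J→φ2] = [1, 0, 1, 1]
r6 m[H→φ0] = [0, 0, 0, 0]
r6 m[Q→φ2] = [5, 6, 6, 9]
r6 m[Q→φ3] = [3, 1, 3, 6]
r7 m[φ0→R] = [0, 0, 1, 2]
r7 m[φ0→H] = [7, 10, 10, 8]
r7 m[φ1→R] = [9, 8, 6, 8]
r7 m[φ1→J] = [1, 0, 1, 1]
r7 m[φ2→J] = [8, 8, 8, 6]
r7 m[φ2→Q] = [3, 1, 3, 6]
r7 m[φ3→Q] = [5, 6, 6, 9]
r7 m[R→φ0] = [9, 8, 6, 8]
r7 m[R→φ1] = [0, 0, 1, 2]
r7 m[J→φ1] = [8, 8, 8, 6]
r7 m[J→φ2] = [1, 0, 1, 1]
r7 m[H→φ0] = [0, 0, 0, 0]
r7 m[Q→φ2] = [5, 6, 6, 9]
r7 m[Q→φ3] = [3, 1, 3, 6]
r8 m[φ0→R] = [0, 0, 1, 2]
r8 m[φ0→H] = [7, 10, 10, 8]
r8 m[φ1→R] = [9, 8, 6, 8]
r8 m[φ1→J] = [1, 0, 1, 1]
r8 m[φ2→J] = [8, 8, 8, 6]
r8 m[φ2→Q] = [3, 1, 3, 6]
r8 m[φ3→Q] = [5, 6, 6, 9]
r8 m[R→φ0] = [9, 8, 6, 8]
r8 m[R→φ1] = [0, 0, 1, 2]
r8 m[J→φ1] = [8, 8, 8, 6]
r8 m[J→φ2] = [1, 0, 1, 1]
r8 m[H→φ0] = [0, 0, 0, 0]
r8 m[Q→φ2] = [5, 6, 6, 9]
r8 m[Q→φ3] = [3, 1, 3, 6]
fixed point reached at round 8
traceback from R: (R=2, J=3, H=0, Q=1), score=7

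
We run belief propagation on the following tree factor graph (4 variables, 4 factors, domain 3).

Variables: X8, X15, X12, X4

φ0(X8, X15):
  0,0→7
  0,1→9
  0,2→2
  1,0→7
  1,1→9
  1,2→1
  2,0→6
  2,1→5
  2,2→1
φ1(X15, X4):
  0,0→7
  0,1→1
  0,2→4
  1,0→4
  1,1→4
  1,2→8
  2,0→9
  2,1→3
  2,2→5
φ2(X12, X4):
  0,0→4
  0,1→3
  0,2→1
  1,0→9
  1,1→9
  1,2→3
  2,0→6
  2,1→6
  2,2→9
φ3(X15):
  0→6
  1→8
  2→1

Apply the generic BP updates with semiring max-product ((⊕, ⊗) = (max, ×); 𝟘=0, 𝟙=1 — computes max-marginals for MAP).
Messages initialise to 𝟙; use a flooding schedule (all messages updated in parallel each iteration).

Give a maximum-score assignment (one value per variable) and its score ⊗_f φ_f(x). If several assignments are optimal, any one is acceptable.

init: all messages = 𝟙 over 3 values
r1 m[φ0→X8] = [9, 9, 6]
r1 m[φ0→X15] = [7, 9, 2]
r1 m[φ1→X15] = [7, 8, 9]
r1 m[φ1→X4] = [9, 4, 8]
r1 m[φ2→X12] = [4, 9, 9]
r1 m[φ2→X4] = [9, 9, 9]
r1 m[φ3→X15] = [6, 8, 1]
r1 m[X8→φ0] = [1, 1, 1]
r1 m[X15→φ0] = [1, 1, 1]
r1 m[X15→φ1] = [1, 1, 1]
r1 m[X15→φ3] = [1, 1, 1]
r1 m[X12→φ2] = [1, 1, 1]
r1 m[X4→φ1] = [1, 1, 1]
r1 m[X4→φ2] = [1, 1, 1]
r2 m[φ0→X8] = [9, 9, 6]
r2 m[φ0→X15] = [7, 9, 2]
r2 m[φ1→X15] = [7, 8, 9]
r2 m[φ1→X4] = [9, 4, 8]
r2 m[φ2→X12] = [4, 9, 9]
r2 m[φ2→X4] = [9, 9, 9]
r2 m[φ3→X15] = [6, 8, 1]
r2 m[X8→φ0] = [1, 1, 1]
r2 m[X15→φ0] = [42, 64, 9]
r2 m[X15→φ1] = [42, 72, 2]
r2 m[X15→φ3] = [49, 72, 18]
r2 m[X12→φ2] = [1, 1, 1]
r2 m[X4→φ1] = [9, 9, 9]
r2 m[X4→φ2] = [9, 4, 8]
r3 m[φ0→X8] = [576, 576, 320]
r3 m[φ0→X15] = [7, 9, 2]
r3 m[φ1→X15] = [63, 72, 81]
r3 m[φ1→X4] = [294, 288, 576]
r3 m[φ2→X12] = [36, 81, 72]
r3 m[φ2→X4] = [9, 9, 9]
r3 m[φ3→X15] = [6, 8, 1]
r3 m[X8→φ0] = [1, 1, 1]
r3 m[X15→φ0] = [42, 64, 9]
r3 m[X15→φ1] = [42, 72, 2]
r3 m[X15→φ3] = [49, 72, 18]
r3 m[X12→φ2] = [1, 1, 1]
r3 m[X4→φ1] = [9, 9, 9]
r3 m[X4→φ2] = [9, 4, 8]
r4 m[φ0→X8] = [576, 576, 320]
r4 m[φ0→X15] = [7, 9, 2]
r4 m[φ1→X15] = [63, 72, 81]
r4 m[φ1→X4] = [294, 288, 576]
r4 m[φ2→X12] = [36, 81, 72]
r4 m[φ2→X4] = [9, 9, 9]
r4 m[φ3→X15] = [6, 8, 1]
r4 m[X8→φ0] = [1, 1, 1]
r4 m[X15→φ0] = [378, 576, 81]
r4 m[X15→φ1] = [42, 72, 2]
r4 m[X15→φ3] = [441, 648, 162]
r4 m[X12→φ2] = [1, 1, 1]
r4 m[X4→φ1] = [9, 9, 9]
r4 m[X4→φ2] = [294, 288, 576]
r5 m[φ0→X8] = [5184, 5184, 2880]
r5 m[φ0→X15] = [7, 9, 2]
r5 m[φ1→X15] = [63, 72, 81]
r5 m[φ1→X4] = [294, 288, 576]
r5 m[φ2→X12] = [1176, 2646, 5184]
r5 m[φ2→X4] = [9, 9, 9]
r5 m[φ3→X15] = [6, 8, 1]
r5 m[X8→φ0] = [1, 1, 1]
r5 m[X15→φ0] = [378, 576, 81]
r5 m[X15→φ1] = [42, 72, 2]
r5 m[X15→φ3] = [441, 648, 162]
r5 m[X12→φ2] = [1, 1, 1]
r5 m[X4→φ1] = [9, 9, 9]
r5 m[X4→φ2] = [294, 288, 576]
r6 m[φ0→X8] = [5184, 5184, 2880]
r6 m[φ0→X15] = [7, 9, 2]
r6 m[φ1→X15] = [63, 72, 81]
r6 m[φ1→X4] = [294, 288, 576]
r6 m[φ2→X12] = [1176, 2646, 5184]
r6 m[φ2→X4] = [9, 9, 9]
r6 m[φ3→X15] = [6, 8, 1]
r6 m[X8→φ0] = [1, 1, 1]
r6 m[X15→φ0] = [378, 576, 81]
r6 m[X15→φ1] = [42, 72, 2]
r6 m[X15→φ3] = [441, 648, 162]
r6 m[X12→φ2] = [1, 1, 1]
r6 m[X4→φ1] = [9, 9, 9]
r6 m[X4→φ2] = [294, 288, 576]
fixed point reached at round 6
traceback from X8: (X8=0, X15=1, X12=2, X4=2), score=5184

assignment: (X8=0, X15=1, X12=2, X4=2); score = 5184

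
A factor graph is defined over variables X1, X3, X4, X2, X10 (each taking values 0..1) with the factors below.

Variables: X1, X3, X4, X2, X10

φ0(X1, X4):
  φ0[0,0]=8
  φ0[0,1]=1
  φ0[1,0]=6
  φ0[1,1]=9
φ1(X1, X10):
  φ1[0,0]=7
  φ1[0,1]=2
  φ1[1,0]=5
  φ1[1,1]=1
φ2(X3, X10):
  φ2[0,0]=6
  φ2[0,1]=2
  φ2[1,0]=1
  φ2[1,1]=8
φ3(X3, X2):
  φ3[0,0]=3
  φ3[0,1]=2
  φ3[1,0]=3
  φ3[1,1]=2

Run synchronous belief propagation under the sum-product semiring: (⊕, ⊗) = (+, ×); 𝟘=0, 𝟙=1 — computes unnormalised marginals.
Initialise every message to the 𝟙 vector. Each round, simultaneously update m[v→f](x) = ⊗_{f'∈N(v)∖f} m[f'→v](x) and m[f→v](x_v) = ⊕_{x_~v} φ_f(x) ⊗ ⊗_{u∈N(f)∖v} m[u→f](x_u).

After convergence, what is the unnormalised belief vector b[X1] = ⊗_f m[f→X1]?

init: all messages = 𝟙 over 2 values
r1 m[φ0→X1] = [9, 15]
r1 m[φ0→X4] = [14, 10]
r1 m[φ1→X1] = [9, 6]
r1 m[φ1→X10] = [12, 3]
r1 m[φ2→X3] = [8, 9]
r1 m[φ2→X10] = [7, 10]
r1 m[φ3→X3] = [5, 5]
r1 m[φ3→X2] = [6, 4]
r1 m[X1→φ0] = [1, 1]
r1 m[X1→φ1] = [1, 1]
r1 m[X3→φ2] = [1, 1]
r1 m[X3→φ3] = [1, 1]
r1 m[X4→φ0] = [1, 1]
r1 m[X2→φ3] = [1, 1]
r1 m[X10→φ1] = [1, 1]
r1 m[X10→φ2] = [1, 1]
r2 m[φ0→X1] = [9, 15]
r2 m[φ0→X4] = [14, 10]
r2 m[φ1→X1] = [9, 6]
r2 m[φ1→X10] = [12, 3]
r2 m[φ2→X3] = [8, 9]
r2 m[φ2→X10] = [7, 10]
r2 m[φ3→X3] = [5, 5]
r2 m[φ3→X2] = [6, 4]
r2 m[X1→φ0] = [9, 6]
r2 m[X1→φ1] = [9, 15]
r2 m[X3→φ2] = [5, 5]
r2 m[X3→φ3] = [8, 9]
r2 m[X4→φ0] = [1, 1]
r2 m[X2→φ3] = [1, 1]
r2 m[X10→φ1] = [7, 10]
r2 m[X10→φ2] = [12, 3]
r3 m[φ0→X1] = [9, 15]
r3 m[φ0→X4] = [108, 63]
r3 m[φ1→X1] = [69, 45]
r3 m[φ1→X10] = [138, 33]
r3 m[φ2→X3] = [78, 36]
r3 m[φ2→X10] = [35, 50]
r3 m[φ3→X3] = [5, 5]
r3 m[φ3→X2] = [51, 34]
r3 m[X1→φ0] = [9, 6]
r3 m[X1→φ1] = [9, 15]
r3 m[X3→φ2] = [5, 5]
r3 m[X3→φ3] = [8, 9]
r3 m[X4→φ0] = [1, 1]
r3 m[X2→φ3] = [1, 1]
r3 m[X10→φ1] = [7, 10]
r3 m[X10→φ2] = [12, 3]
r4 m[φ0→X1] = [9, 15]
r4 m[φ0→X4] = [108, 63]
r4 m[φ1→X1] = [69, 45]
r4 m[φ1→X10] = [138, 33]
r4 m[φ2→X3] = [78, 36]
r4 m[φ2→X10] = [35, 50]
r4 m[φ3→X3] = [5, 5]
r4 m[φ3→X2] = [51, 34]
r4 m[X1→φ0] = [69, 45]
r4 m[X1→φ1] = [9, 15]
r4 m[X3→φ2] = [5, 5]
r4 m[X3→φ3] = [78, 36]
r4 m[X4→φ0] = [1, 1]
r4 m[X2→φ3] = [1, 1]
r4 m[X10→φ1] = [35, 50]
r4 m[X10→φ2] = [138, 33]
r5 m[φ0→X1] = [9, 15]
r5 m[φ0→X4] = [822, 474]
r5 m[φ1→X1] = [345, 225]
r5 m[φ1→X10] = [138, 33]
r5 m[φ2→X3] = [894, 402]
r5 m[φ2→X10] = [35, 50]
r5 m[φ3→X3] = [5, 5]
r5 m[φ3→X2] = [342, 228]
r5 m[X1→φ0] = [69, 45]
r5 m[X1→φ1] = [9, 15]
r5 m[X3→φ2] = [5, 5]
r5 m[X3→φ3] = [78, 36]
r5 m[X4→φ0] = [1, 1]
r5 m[X2→φ3] = [1, 1]
r5 m[X10→φ1] = [35, 50]
r5 m[X10→φ2] = [138, 33]
r6 m[φ0→X1] = [9, 15]
r6 m[φ0→X4] = [822, 474]
r6 m[φ1→X1] = [345, 225]
r6 m[φ1→X10] = [138, 33]
r6 m[φ2→X3] = [894, 402]
r6 m[φ2→X10] = [35, 50]
r6 m[φ3→X3] = [5, 5]
r6 m[φ3→X2] = [342, 228]
r6 m[X1→φ0] = [345, 225]
r6 m[X1→φ1] = [9, 15]
r6 m[X3→φ2] = [5, 5]
r6 m[X3→φ3] = [894, 402]
r6 m[X4→φ0] = [1, 1]
r6 m[X2→φ3] = [1, 1]
r6 m[X10→φ1] = [35, 50]
r6 m[X10→φ2] = [138, 33]
r7 m[φ0→X1] = [9, 15]
r7 m[φ0→X4] = [4110, 2370]
r7 m[φ1→X1] = [345, 225]
r7 m[φ1→X10] = [138, 33]
r7 m[φ2→X3] = [894, 402]
r7 m[φ2→X10] = [35, 50]
r7 m[φ3→X3] = [5, 5]
r7 m[φ3→X2] = [3888, 2592]
r7 m[X1→φ0] = [345, 225]
r7 m[X1→φ1] = [9, 15]
r7 m[X3→φ2] = [5, 5]
r7 m[X3→φ3] = [894, 402]
r7 m[X4→φ0] = [1, 1]
r7 m[X2→φ3] = [1, 1]
r7 m[X10→φ1] = [35, 50]
r7 m[X10→φ2] = [138, 33]
r8 m[φ0→X1] = [9, 15]
r8 m[φ0→X4] = [4110, 2370]
r8 m[φ1→X1] = [345, 225]
r8 m[φ1→X10] = [138, 33]
r8 m[φ2→X3] = [894, 402]
r8 m[φ2→X10] = [35, 50]
r8 m[φ3→X3] = [5, 5]
r8 m[φ3→X2] = [3888, 2592]
r8 m[X1→φ0] = [345, 225]
r8 m[X1→φ1] = [9, 15]
r8 m[X3→φ2] = [5, 5]
r8 m[X3→φ3] = [894, 402]
r8 m[X4→φ0] = [1, 1]
r8 m[X2→φ3] = [1, 1]
r8 m[X10→φ1] = [35, 50]
r8 m[X10→φ2] = [138, 33]
fixed point reached at round 8
b[X1] = ⊗ incoming = [3105, 3375]

b[X1] = [3105, 3375]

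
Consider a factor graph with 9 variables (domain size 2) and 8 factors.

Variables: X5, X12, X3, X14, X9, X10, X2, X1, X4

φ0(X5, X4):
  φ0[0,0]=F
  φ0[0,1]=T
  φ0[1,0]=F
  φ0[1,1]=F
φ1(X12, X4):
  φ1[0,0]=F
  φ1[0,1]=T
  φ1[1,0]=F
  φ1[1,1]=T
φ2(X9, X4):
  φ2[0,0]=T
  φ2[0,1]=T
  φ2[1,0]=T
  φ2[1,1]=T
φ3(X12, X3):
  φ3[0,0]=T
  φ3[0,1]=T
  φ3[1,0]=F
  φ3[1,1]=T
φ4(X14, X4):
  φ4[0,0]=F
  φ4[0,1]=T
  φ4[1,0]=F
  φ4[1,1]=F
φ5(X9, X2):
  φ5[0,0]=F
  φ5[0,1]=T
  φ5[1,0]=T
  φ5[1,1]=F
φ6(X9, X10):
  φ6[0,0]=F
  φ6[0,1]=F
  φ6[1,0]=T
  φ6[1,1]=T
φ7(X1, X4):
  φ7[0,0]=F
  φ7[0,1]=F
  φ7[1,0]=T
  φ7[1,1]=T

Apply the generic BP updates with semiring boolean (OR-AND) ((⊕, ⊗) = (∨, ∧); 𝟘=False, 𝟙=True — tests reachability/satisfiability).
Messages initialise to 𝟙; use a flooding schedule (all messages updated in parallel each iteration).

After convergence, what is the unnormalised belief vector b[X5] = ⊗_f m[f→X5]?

b[X5] = [T, F]

init: all messages = 𝟙 over 2 values
r1 m[φ0→X5] = [T, F]
r1 m[φ0→X4] = [F, T]
r1 m[φ1→X12] = [T, T]
r1 m[φ1→X4] = [F, T]
r1 m[φ2→X9] = [T, T]
r1 m[φ2→X4] = [T, T]
r1 m[φ3→X12] = [T, T]
r1 m[φ3→X3] = [T, T]
r1 m[φ4→X14] = [T, F]
r1 m[φ4→X4] = [F, T]
r1 m[φ5→X9] = [T, T]
r1 m[φ5→X2] = [T, T]
r1 m[φ6→X9] = [F, T]
r1 m[φ6→X10] = [T, T]
r1 m[φ7→X1] = [F, T]
r1 m[φ7→X4] = [T, T]
r1 m[X5→φ0] = [T, T]
r1 m[X12→φ1] = [T, T]
r1 m[X12→φ3] = [T, T]
r1 m[X3→φ3] = [T, T]
r1 m[X14→φ4] = [T, T]
r1 m[X9→φ2] = [T, T]
r1 m[X9→φ5] = [T, T]
r1 m[X9→φ6] = [T, T]
r1 m[X10→φ6] = [T, T]
r1 m[X2→φ5] = [T, T]
r1 m[X1→φ7] = [T, T]
r1 m[X4→φ0] = [T, T]
r1 m[X4→φ1] = [T, T]
r1 m[X4→φ2] = [T, T]
r1 m[X4→φ4] = [T, T]
r1 m[X4→φ7] = [T, T]
r2 m[φ0→X5] = [T, F]
r2 m[φ0→X4] = [F, T]
r2 m[φ1→X12] = [T, T]
r2 m[φ1→X4] = [F, T]
r2 m[φ2→X9] = [T, T]
r2 m[φ2→X4] = [T, T]
r2 m[φ3→X12] = [T, T]
r2 m[φ3→X3] = [T, T]
r2 m[φ4→X14] = [T, F]
r2 m[φ4→X4] = [F, T]
r2 m[φ5→X9] = [T, T]
r2 m[φ5→X2] = [T, T]
r2 m[φ6→X9] = [F, T]
r2 m[φ6→X10] = [T, T]
r2 m[φ7→X1] = [F, T]
r2 m[φ7→X4] = [T, T]
r2 m[X5→φ0] = [T, T]
r2 m[X12→φ1] = [T, T]
r2 m[X12→φ3] = [T, T]
r2 m[X3→φ3] = [T, T]
r2 m[X14→φ4] = [T, T]
r2 m[X9→φ2] = [F, T]
r2 m[X9→φ5] = [F, T]
r2 m[X9→φ6] = [T, T]
r2 m[X10→φ6] = [T, T]
r2 m[X2→φ5] = [T, T]
r2 m[X1→φ7] = [T, T]
r2 m[X4→φ0] = [F, T]
r2 m[X4→φ1] = [F, T]
r2 m[X4→φ2] = [F, T]
r2 m[X4→φ4] = [F, T]
r2 m[X4→φ7] = [F, T]
r3 m[φ0→X5] = [T, F]
r3 m[φ0→X4] = [F, T]
r3 m[φ1→X12] = [T, T]
r3 m[φ1→X4] = [F, T]
r3 m[φ2→X9] = [T, T]
r3 m[φ2→X4] = [T, T]
r3 m[φ3→X12] = [T, T]
r3 m[φ3→X3] = [T, T]
r3 m[φ4→X14] = [T, F]
r3 m[φ4→X4] = [F, T]
r3 m[φ5→X9] = [T, T]
r3 m[φ5→X2] = [T, F]
r3 m[φ6→X9] = [F, T]
r3 m[φ6→X10] = [T, T]
r3 m[φ7→X1] = [F, T]
r3 m[φ7→X4] = [T, T]
r3 m[X5→φ0] = [T, T]
r3 m[X12→φ1] = [T, T]
r3 m[X12→φ3] = [T, T]
r3 m[X3→φ3] = [T, T]
r3 m[X14→φ4] = [T, T]
r3 m[X9→φ2] = [F, T]
r3 m[X9→φ5] = [F, T]
r3 m[X9→φ6] = [T, T]
r3 m[X10→φ6] = [T, T]
r3 m[X2→φ5] = [T, T]
r3 m[X1→φ7] = [T, T]
r3 m[X4→φ0] = [F, T]
r3 m[X4→φ1] = [F, T]
r3 m[X4→φ2] = [F, T]
r3 m[X4→φ4] = [F, T]
r3 m[X4→φ7] = [F, T]
r4 m[φ0→X5] = [T, F]
r4 m[φ0→X4] = [F, T]
r4 m[φ1→X12] = [T, T]
r4 m[φ1→X4] = [F, T]
r4 m[φ2→X9] = [T, T]
r4 m[φ2→X4] = [T, T]
r4 m[φ3→X12] = [T, T]
r4 m[φ3→X3] = [T, T]
r4 m[φ4→X14] = [T, F]
r4 m[φ4→X4] = [F, T]
r4 m[φ5→X9] = [T, T]
r4 m[φ5→X2] = [T, F]
r4 m[φ6→X9] = [F, T]
r4 m[φ6→X10] = [T, T]
r4 m[φ7→X1] = [F, T]
r4 m[φ7→X4] = [T, T]
r4 m[X5→φ0] = [T, T]
r4 m[X12→φ1] = [T, T]
r4 m[X12→φ3] = [T, T]
r4 m[X3→φ3] = [T, T]
r4 m[X14→φ4] = [T, T]
r4 m[X9→φ2] = [F, T]
r4 m[X9→φ5] = [F, T]
r4 m[X9→φ6] = [T, T]
r4 m[X10→φ6] = [T, T]
r4 m[X2→φ5] = [T, T]
r4 m[X1→φ7] = [T, T]
r4 m[X4→φ0] = [F, T]
r4 m[X4→φ1] = [F, T]
r4 m[X4→φ2] = [F, T]
r4 m[X4→φ4] = [F, T]
r4 m[X4→φ7] = [F, T]
fixed point reached at round 4
b[X5] = ⊗ incoming = [T, F]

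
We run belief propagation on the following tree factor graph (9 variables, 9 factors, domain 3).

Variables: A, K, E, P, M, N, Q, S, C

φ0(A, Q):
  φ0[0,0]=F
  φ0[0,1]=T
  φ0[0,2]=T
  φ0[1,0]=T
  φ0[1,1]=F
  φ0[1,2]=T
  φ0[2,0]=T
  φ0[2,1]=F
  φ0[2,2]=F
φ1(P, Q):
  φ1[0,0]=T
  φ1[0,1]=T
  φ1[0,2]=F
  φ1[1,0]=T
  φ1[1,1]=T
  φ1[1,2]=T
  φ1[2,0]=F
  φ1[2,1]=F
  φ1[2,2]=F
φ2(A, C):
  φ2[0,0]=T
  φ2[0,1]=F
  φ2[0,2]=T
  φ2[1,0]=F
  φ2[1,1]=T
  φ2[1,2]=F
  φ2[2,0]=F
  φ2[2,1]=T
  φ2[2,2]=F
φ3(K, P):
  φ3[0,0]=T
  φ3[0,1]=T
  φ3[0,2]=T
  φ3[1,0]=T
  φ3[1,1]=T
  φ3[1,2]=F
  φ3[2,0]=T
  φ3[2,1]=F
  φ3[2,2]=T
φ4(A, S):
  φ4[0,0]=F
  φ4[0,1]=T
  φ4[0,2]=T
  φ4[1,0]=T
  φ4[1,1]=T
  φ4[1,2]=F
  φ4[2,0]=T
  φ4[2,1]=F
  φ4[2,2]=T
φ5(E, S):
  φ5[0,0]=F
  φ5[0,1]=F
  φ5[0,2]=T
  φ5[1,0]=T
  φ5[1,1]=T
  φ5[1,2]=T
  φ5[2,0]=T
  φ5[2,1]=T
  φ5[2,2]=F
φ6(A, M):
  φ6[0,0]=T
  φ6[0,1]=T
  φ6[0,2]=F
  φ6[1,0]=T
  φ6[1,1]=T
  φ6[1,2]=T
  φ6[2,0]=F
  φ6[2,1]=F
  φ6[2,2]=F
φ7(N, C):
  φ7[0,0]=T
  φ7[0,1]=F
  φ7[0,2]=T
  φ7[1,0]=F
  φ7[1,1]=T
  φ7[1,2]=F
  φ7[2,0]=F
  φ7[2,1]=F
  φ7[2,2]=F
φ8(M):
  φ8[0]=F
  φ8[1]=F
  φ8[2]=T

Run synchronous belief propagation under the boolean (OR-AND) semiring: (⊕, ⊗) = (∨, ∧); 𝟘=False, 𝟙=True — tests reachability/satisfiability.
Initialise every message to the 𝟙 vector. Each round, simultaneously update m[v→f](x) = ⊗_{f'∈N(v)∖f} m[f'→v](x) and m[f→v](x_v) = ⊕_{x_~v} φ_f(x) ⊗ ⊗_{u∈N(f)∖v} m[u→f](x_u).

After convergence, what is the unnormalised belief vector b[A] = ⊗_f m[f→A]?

b[A] = [F, T, F]

init: all messages = 𝟙 over 3 values
r1 m[φ0→A] = [T, T, T]
r1 m[φ0→Q] = [T, T, T]
r1 m[φ1→P] = [T, T, F]
r1 m[φ1→Q] = [T, T, T]
r1 m[φ2→A] = [T, T, T]
r1 m[φ2→C] = [T, T, T]
r1 m[φ3→K] = [T, T, T]
r1 m[φ3→P] = [T, T, T]
r1 m[φ4→A] = [T, T, T]
r1 m[φ4→S] = [T, T, T]
r1 m[φ5→E] = [T, T, T]
r1 m[φ5→S] = [T, T, T]
r1 m[φ6→A] = [T, T, F]
r1 m[φ6→M] = [T, T, T]
r1 m[φ7→N] = [T, T, F]
r1 m[φ7→C] = [T, T, T]
r1 m[φ8→M] = [F, F, T]
r1 m[A→φ0] = [T, T, T]
r1 m[A→φ2] = [T, T, T]
r1 m[A→φ4] = [T, T, T]
r1 m[A→φ6] = [T, T, T]
r1 m[K→φ3] = [T, T, T]
r1 m[E→φ5] = [T, T, T]
r1 m[P→φ1] = [T, T, T]
r1 m[P→φ3] = [T, T, T]
r1 m[M→φ6] = [T, T, T]
r1 m[M→φ8] = [T, T, T]
r1 m[N→φ7] = [T, T, T]
r1 m[Q→φ0] = [T, T, T]
r1 m[Q→φ1] = [T, T, T]
r1 m[S→φ4] = [T, T, T]
r1 m[S→φ5] = [T, T, T]
r1 m[C→φ2] = [T, T, T]
r1 m[C→φ7] = [T, T, T]
r2 m[φ0→A] = [T, T, T]
r2 m[φ0→Q] = [T, T, T]
r2 m[φ1→P] = [T, T, F]
r2 m[φ1→Q] = [T, T, T]
r2 m[φ2→A] = [T, T, T]
r2 m[φ2→C] = [T, T, T]
r2 m[φ3→K] = [T, T, T]
r2 m[φ3→P] = [T, T, T]
r2 m[φ4→A] = [T, T, T]
r2 m[φ4→S] = [T, T, T]
r2 m[φ5→E] = [T, T, T]
r2 m[φ5→S] = [T, T, T]
r2 m[φ6→A] = [T, T, F]
r2 m[φ6→M] = [T, T, T]
r2 m[φ7→N] = [T, T, F]
r2 m[φ7→C] = [T, T, T]
r2 m[φ8→M] = [F, F, T]
r2 m[A→φ0] = [T, T, F]
r2 m[A→φ2] = [T, T, F]
r2 m[A→φ4] = [T, T, F]
r2 m[A→φ6] = [T, T, T]
r2 m[K→φ3] = [T, T, T]
r2 m[E→φ5] = [T, T, T]
r2 m[P→φ1] = [T, T, T]
r2 m[P→φ3] = [T, T, F]
r2 m[M→φ6] = [F, F, T]
r2 m[M→φ8] = [T, T, T]
r2 m[N→φ7] = [T, T, T]
r2 m[Q→φ0] = [T, T, T]
r2 m[Q→φ1] = [T, T, T]
r2 m[S→φ4] = [T, T, T]
r2 m[S→φ5] = [T, T, T]
r2 m[C→φ2] = [T, T, T]
r2 m[C→φ7] = [T, T, T]
r3 m[φ0→A] = [T, T, T]
r3 m[φ0→Q] = [T, T, T]
r3 m[φ1→P] = [T, T, F]
r3 m[φ1→Q] = [T, T, T]
r3 m[φ2→A] = [T, T, T]
r3 m[φ2→C] = [T, T, T]
r3 m[φ3→K] = [T, T, T]
r3 m[φ3→P] = [T, T, T]
r3 m[φ4→A] = [T, T, T]
r3 m[φ4→S] = [T, T, T]
r3 m[φ5→E] = [T, T, T]
r3 m[φ5→S] = [T, T, T]
r3 m[φ6→A] = [F, T, F]
r3 m[φ6→M] = [T, T, T]
r3 m[φ7→N] = [T, T, F]
r3 m[φ7→C] = [T, T, T]
r3 m[φ8→M] = [F, F, T]
r3 m[A→φ0] = [T, T, F]
r3 m[A→φ2] = [T, T, F]
r3 m[A→φ4] = [T, T, F]
r3 m[A→φ6] = [T, T, T]
r3 m[K→φ3] = [T, T, T]
r3 m[E→φ5] = [T, T, T]
r3 m[P→φ1] = [T, T, T]
r3 m[P→φ3] = [T, T, F]
r3 m[M→φ6] = [F, F, T]
r3 m[M→φ8] = [T, T, T]
r3 m[N→φ7] = [T, T, T]
r3 m[Q→φ0] = [T, T, T]
r3 m[Q→φ1] = [T, T, T]
r3 m[S→φ4] = [T, T, T]
r3 m[S→φ5] = [T, T, T]
r3 m[C→φ2] = [T, T, T]
r3 m[C→φ7] = [T, T, T]
r4 m[φ0→A] = [T, T, T]
r4 m[φ0→Q] = [T, T, T]
r4 m[φ1→P] = [T, T, F]
r4 m[φ1→Q] = [T, T, T]
r4 m[φ2→A] = [T, T, T]
r4 m[φ2→C] = [T, T, T]
r4 m[φ3→K] = [T, T, T]
r4 m[φ3→P] = [T, T, T]
r4 m[φ4→A] = [T, T, T]
r4 m[φ4→S] = [T, T, T]
r4 m[φ5→E] = [T, T, T]
r4 m[φ5→S] = [T, T, T]
r4 m[φ6→A] = [F, T, F]
r4 m[φ6→M] = [T, T, T]
r4 m[φ7→N] = [T, T, F]
r4 m[φ7→C] = [T, T, T]
r4 m[φ8→M] = [F, F, T]
r4 m[A→φ0] = [F, T, F]
r4 m[A→φ2] = [F, T, F]
r4 m[A→φ4] = [F, T, F]
r4 m[A→φ6] = [T, T, T]
r4 m[K→φ3] = [T, T, T]
r4 m[E→φ5] = [T, T, T]
r4 m[P→φ1] = [T, T, T]
r4 m[P→φ3] = [T, T, F]
r4 m[M→φ6] = [F, F, T]
r4 m[M→φ8] = [T, T, T]
r4 m[N→φ7] = [T, T, T]
r4 m[Q→φ0] = [T, T, T]
r4 m[Q→φ1] = [T, T, T]
r4 m[S→φ4] = [T, T, T]
r4 m[S→φ5] = [T, T, T]
r4 m[C→φ2] = [T, T, T]
r4 m[C→φ7] = [T, T, T]
r5 m[φ0→A] = [T, T, T]
r5 m[φ0→Q] = [T, F, T]
r5 m[φ1→P] = [T, T, F]
r5 m[φ1→Q] = [T, T, T]
r5 m[φ2→A] = [T, T, T]
r5 m[φ2→C] = [F, T, F]
r5 m[φ3→K] = [T, T, T]
r5 m[φ3→P] = [T, T, T]
r5 m[φ4→A] = [T, T, T]
r5 m[φ4→S] = [T, T, F]
r5 m[φ5→E] = [T, T, T]
r5 m[φ5→S] = [T, T, T]
r5 m[φ6→A] = [F, T, F]
r5 m[φ6→M] = [T, T, T]
r5 m[φ7→N] = [T, T, F]
r5 m[φ7→C] = [T, T, T]
r5 m[φ8→M] = [F, F, T]
r5 m[A→φ0] = [F, T, F]
r5 m[A→φ2] = [F, T, F]
r5 m[A→φ4] = [F, T, F]
r5 m[A→φ6] = [T, T, T]
r5 m[K→φ3] = [T, T, T]
r5 m[E→φ5] = [T, T, T]
r5 m[P→φ1] = [T, T, T]
r5 m[P→φ3] = [T, T, F]
r5 m[M→φ6] = [F, F, T]
r5 m[M→φ8] = [T, T, T]
r5 m[N→φ7] = [T, T, T]
r5 m[Q→φ0] = [T, T, T]
r5 m[Q→φ1] = [T, T, T]
r5 m[S→φ4] = [T, T, T]
r5 m[S→φ5] = [T, T, T]
r5 m[C→φ2] = [T, T, T]
r5 m[C→φ7] = [T, T, T]
r6 m[φ0→A] = [T, T, T]
r6 m[φ0→Q] = [T, F, T]
r6 m[φ1→P] = [T, T, F]
r6 m[φ1→Q] = [T, T, T]
r6 m[φ2→A] = [T, T, T]
r6 m[φ2→C] = [F, T, F]
r6 m[φ3→K] = [T, T, T]
r6 m[φ3→P] = [T, T, T]
r6 m[φ4→A] = [T, T, T]
r6 m[φ4→S] = [T, T, F]
r6 m[φ5→E] = [T, T, T]
r6 m[φ5→S] = [T, T, T]
r6 m[φ6→A] = [F, T, F]
r6 m[φ6→M] = [T, T, T]
r6 m[φ7→N] = [T, T, F]
r6 m[φ7→C] = [T, T, T]
r6 m[φ8→M] = [F, F, T]
r6 m[A→φ0] = [F, T, F]
r6 m[A→φ2] = [F, T, F]
r6 m[A→φ4] = [F, T, F]
r6 m[A→φ6] = [T, T, T]
r6 m[K→φ3] = [T, T, T]
r6 m[E→φ5] = [T, T, T]
r6 m[P→φ1] = [T, T, T]
r6 m[P→φ3] = [T, T, F]
r6 m[M→φ6] = [F, F, T]
r6 m[M→φ8] = [T, T, T]
r6 m[N→φ7] = [T, T, T]
r6 m[Q→φ0] = [T, T, T]
r6 m[Q→φ1] = [T, F, T]
r6 m[S→φ4] = [T, T, T]
r6 m[S→φ5] = [T, T, F]
r6 m[C→φ2] = [T, T, T]
r6 m[C→φ7] = [F, T, F]
r7 m[φ0→A] = [T, T, T]
r7 m[φ0→Q] = [T, F, T]
r7 m[φ1→P] = [T, T, F]
r7 m[φ1→Q] = [T, T, T]
r7 m[φ2→A] = [T, T, T]
r7 m[φ2→C] = [F, T, F]
r7 m[φ3→K] = [T, T, T]
r7 m[φ3→P] = [T, T, T]
r7 m[φ4→A] = [T, T, T]
r7 m[φ4→S] = [T, T, F]
r7 m[φ5→E] = [F, T, T]
r7 m[φ5→S] = [T, T, T]
r7 m[φ6→A] = [F, T, F]
r7 m[φ6→M] = [T, T, T]
r7 m[φ7→N] = [F, T, F]
r7 m[φ7→C] = [T, T, T]
r7 m[φ8→M] = [F, F, T]
r7 m[A→φ0] = [F, T, F]
r7 m[A→φ2] = [F, T, F]
r7 m[A→φ4] = [F, T, F]
r7 m[A→φ6] = [T, T, T]
r7 m[K→φ3] = [T, T, T]
r7 m[E→φ5] = [T, T, T]
r7 m[P→φ1] = [T, T, T]
r7 m[P→φ3] = [T, T, F]
r7 m[M→φ6] = [F, F, T]
r7 m[M→φ8] = [T, T, T]
r7 m[N→φ7] = [T, T, T]
r7 m[Q→φ0] = [T, T, T]
r7 m[Q→φ1] = [T, F, T]
r7 m[S→φ4] = [T, T, T]
r7 m[S→φ5] = [T, T, F]
r7 m[C→φ2] = [T, T, T]
r7 m[C→φ7] = [F, T, F]
r8 m[φ0→A] = [T, T, T]
r8 m[φ0→Q] = [T, F, T]
r8 m[φ1→P] = [T, T, F]
r8 m[φ1→Q] = [T, T, T]
r8 m[φ2→A] = [T, T, T]
r8 m[φ2→C] = [F, T, F]
r8 m[φ3→K] = [T, T, T]
r8 m[φ3→P] = [T, T, T]
r8 m[φ4→A] = [T, T, T]
r8 m[φ4→S] = [T, T, F]
r8 m[φ5→E] = [F, T, T]
r8 m[φ5→S] = [T, T, T]
r8 m[φ6→A] = [F, T, F]
r8 m[φ6→M] = [T, T, T]
r8 m[φ7→N] = [F, T, F]
r8 m[φ7→C] = [T, T, T]
r8 m[φ8→M] = [F, F, T]
r8 m[A→φ0] = [F, T, F]
r8 m[A→φ2] = [F, T, F]
r8 m[A→φ4] = [F, T, F]
r8 m[A→φ6] = [T, T, T]
r8 m[K→φ3] = [T, T, T]
r8 m[E→φ5] = [T, T, T]
r8 m[P→φ1] = [T, T, T]
r8 m[P→φ3] = [T, T, F]
r8 m[M→φ6] = [F, F, T]
r8 m[M→φ8] = [T, T, T]
r8 m[N→φ7] = [T, T, T]
r8 m[Q→φ0] = [T, T, T]
r8 m[Q→φ1] = [T, F, T]
r8 m[S→φ4] = [T, T, T]
r8 m[S→φ5] = [T, T, F]
r8 m[C→φ2] = [T, T, T]
r8 m[C→φ7] = [F, T, F]
fixed point reached at round 8
b[A] = ⊗ incoming = [F, T, F]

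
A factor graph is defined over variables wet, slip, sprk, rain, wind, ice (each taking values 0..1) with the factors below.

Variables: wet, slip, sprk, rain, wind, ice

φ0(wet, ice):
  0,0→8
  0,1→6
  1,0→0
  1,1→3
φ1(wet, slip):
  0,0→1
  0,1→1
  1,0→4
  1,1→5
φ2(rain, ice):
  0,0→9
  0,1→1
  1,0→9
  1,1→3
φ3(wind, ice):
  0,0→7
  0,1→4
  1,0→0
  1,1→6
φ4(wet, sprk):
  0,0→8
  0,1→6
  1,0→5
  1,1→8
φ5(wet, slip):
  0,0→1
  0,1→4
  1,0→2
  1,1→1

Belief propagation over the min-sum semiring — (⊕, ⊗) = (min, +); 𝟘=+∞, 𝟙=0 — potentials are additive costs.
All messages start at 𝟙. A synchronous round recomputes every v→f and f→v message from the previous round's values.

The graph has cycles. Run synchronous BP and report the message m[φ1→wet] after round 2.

init: all messages = 𝟙 over 2 values
r1 m[φ0→wet] = [6, 0]
r1 m[φ0→ice] = [0, 3]
r1 m[φ1→wet] = [1, 4]
r1 m[φ1→slip] = [1, 1]
r1 m[φ2→rain] = [1, 3]
r1 m[φ2→ice] = [9, 1]
r1 m[φ3→wind] = [4, 0]
r1 m[φ3→ice] = [0, 4]
r1 m[φ4→wet] = [6, 5]
r1 m[φ4→sprk] = [5, 6]
r1 m[φ5→wet] = [1, 1]
r1 m[φ5→slip] = [1, 1]
r1 m[wet→φ0] = [0, 0]
r1 m[wet→φ1] = [0, 0]
r1 m[wet→φ4] = [0, 0]
r1 m[wet→φ5] = [0, 0]
r1 m[slip→φ1] = [0, 0]
r1 m[slip→φ5] = [0, 0]
r1 m[sprk→φ4] = [0, 0]
r1 m[rain→φ2] = [0, 0]
r1 m[wind→φ3] = [0, 0]
r1 m[ice→φ0] = [0, 0]
r1 m[ice→φ2] = [0, 0]
r1 m[ice→φ3] = [0, 0]
r2 m[φ0→wet] = [6, 0]
r2 m[φ0→ice] = [0, 3]
r2 m[φ1→wet] = [1, 4]
r2 m[φ1→slip] = [1, 1]
r2 m[φ2→rain] = [1, 3]
r2 m[φ2→ice] = [9, 1]
r2 m[φ3→wind] = [4, 0]
r2 m[φ3→ice] = [0, 4]
r2 m[φ4→wet] = [6, 5]
r2 m[φ4→sprk] = [5, 6]
r2 m[φ5→wet] = [1, 1]
r2 m[φ5→slip] = [1, 1]
r2 m[wet→φ0] = [8, 10]
r2 m[wet→φ1] = [13, 6]
r2 m[wet→φ4] = [8, 5]
r2 m[wet→φ5] = [13, 9]
r2 m[slip→φ1] = [1, 1]
r2 m[slip→φ5] = [1, 1]
r2 m[sprk→φ4] = [0, 0]
r2 m[rain→φ2] = [0, 0]
r2 m[wind→φ3] = [0, 0]
r2 m[ice→φ0] = [9, 5]
r2 m[ice→φ2] = [0, 7]
r2 m[ice→φ3] = [9, 4]

message @ round 2 = [1, 4]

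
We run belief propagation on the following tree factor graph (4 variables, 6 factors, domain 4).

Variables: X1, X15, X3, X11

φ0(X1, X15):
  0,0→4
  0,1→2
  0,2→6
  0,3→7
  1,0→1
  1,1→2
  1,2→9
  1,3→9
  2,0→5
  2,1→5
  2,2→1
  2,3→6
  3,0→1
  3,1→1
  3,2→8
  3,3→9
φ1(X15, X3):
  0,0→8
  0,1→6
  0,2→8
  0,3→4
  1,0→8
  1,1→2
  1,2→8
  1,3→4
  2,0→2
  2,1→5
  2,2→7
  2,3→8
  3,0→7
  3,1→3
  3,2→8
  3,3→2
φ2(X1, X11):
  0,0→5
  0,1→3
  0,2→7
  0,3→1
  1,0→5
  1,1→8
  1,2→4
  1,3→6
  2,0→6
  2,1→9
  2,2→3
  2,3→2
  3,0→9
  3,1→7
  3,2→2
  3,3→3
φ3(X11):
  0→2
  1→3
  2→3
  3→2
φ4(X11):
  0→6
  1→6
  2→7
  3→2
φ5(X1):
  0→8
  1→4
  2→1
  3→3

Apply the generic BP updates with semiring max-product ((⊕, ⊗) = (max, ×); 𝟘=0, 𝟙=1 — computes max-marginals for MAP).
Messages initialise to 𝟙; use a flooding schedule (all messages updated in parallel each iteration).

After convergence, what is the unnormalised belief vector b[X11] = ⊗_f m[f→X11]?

b[X11] = [26880, 41472, 65856, 6912]

init: all messages = 𝟙 over 4 values
r1 m[φ0→X1] = [7, 9, 6, 9]
r1 m[φ0→X15] = [5, 5, 9, 9]
r1 m[φ1→X15] = [8, 8, 8, 8]
r1 m[φ1→X3] = [8, 6, 8, 8]
r1 m[φ2→X1] = [7, 8, 9, 9]
r1 m[φ2→X11] = [9, 9, 7, 6]
r1 m[φ3→X11] = [2, 3, 3, 2]
r1 m[φ4→X11] = [6, 6, 7, 2]
r1 m[φ5→X1] = [8, 4, 1, 3]
r1 m[X1→φ0] = [1, 1, 1, 1]
r1 m[X1→φ2] = [1, 1, 1, 1]
r1 m[X1→φ5] = [1, 1, 1, 1]
r1 m[X15→φ0] = [1, 1, 1, 1]
r1 m[X15→φ1] = [1, 1, 1, 1]
r1 m[X3→φ1] = [1, 1, 1, 1]
r1 m[X11→φ2] = [1, 1, 1, 1]
r1 m[X11→φ3] = [1, 1, 1, 1]
r1 m[X11→φ4] = [1, 1, 1, 1]
r2 m[φ0→X1] = [7, 9, 6, 9]
r2 m[φ0→X15] = [5, 5, 9, 9]
r2 m[φ1→X15] = [8, 8, 8, 8]
r2 m[φ1→X3] = [8, 6, 8, 8]
r2 m[φ2→X1] = [7, 8, 9, 9]
r2 m[φ2→X11] = [9, 9, 7, 6]
r2 m[φ3→X11] = [2, 3, 3, 2]
r2 m[φ4→X11] = [6, 6, 7, 2]
r2 m[φ5→X1] = [8, 4, 1, 3]
r2 m[X1→φ0] = [56, 32, 9, 27]
r2 m[X1→φ2] = [56, 36, 6, 27]
r2 m[X1→φ5] = [49, 72, 54, 81]
r2 m[X15→φ0] = [8, 8, 8, 8]
r2 m[X15→φ1] = [5, 5, 9, 9]
r2 m[X3→φ1] = [1, 1, 1, 1]
r2 m[X11→φ2] = [12, 18, 21, 4]
r2 m[X11→φ3] = [54, 54, 49, 12]
r2 m[X11→φ4] = [18, 27, 21, 12]
r3 m[φ0→X1] = [56, 72, 48, 72]
r3 m[φ0→X15] = [224, 112, 336, 392]
r3 m[φ1→X15] = [8, 8, 8, 8]
r3 m[φ1→X3] = [63, 45, 72, 72]
r3 m[φ2→X1] = [147, 144, 162, 126]
r3 m[φ2→X11] = [280, 288, 392, 216]
r3 m[φ3→X11] = [2, 3, 3, 2]
r3 m[φ4→X11] = [6, 6, 7, 2]
r3 m[φ5→X1] = [8, 4, 1, 3]
r3 m[X1→φ0] = [56, 32, 9, 27]
r3 m[X1→φ2] = [56, 36, 6, 27]
r3 m[X1→φ5] = [49, 72, 54, 81]
r3 m[X15→φ0] = [8, 8, 8, 8]
r3 m[X15→φ1] = [5, 5, 9, 9]
r3 m[X3→φ1] = [1, 1, 1, 1]
r3 m[X11→φ2] = [12, 18, 21, 4]
r3 m[X11→φ3] = [54, 54, 49, 12]
r3 m[X11→φ4] = [18, 27, 21, 12]
r4 m[φ0→X1] = [56, 72, 48, 72]
r4 m[φ0→X15] = [224, 112, 336, 392]
r4 m[φ1→X15] = [8, 8, 8, 8]
r4 m[φ1→X3] = [63, 45, 72, 72]
r4 m[φ2→X1] = [147, 144, 162, 126]
r4 m[φ2→X11] = [280, 288, 392, 216]
r4 m[φ3→X11] = [2, 3, 3, 2]
r4 m[φ4→X11] = [6, 6, 7, 2]
r4 m[φ5→X1] = [8, 4, 1, 3]
r4 m[X1→φ0] = [1176, 576, 162, 378]
r4 m[X1→φ2] = [448, 288, 48, 216]
r4 m[X1→φ5] = [8232, 10368, 7776, 9072]
r4 m[X15→φ0] = [8, 8, 8, 8]
r4 m[X15→φ1] = [224, 112, 336, 392]
r4 m[X3→φ1] = [1, 1, 1, 1]
r4 m[X11→φ2] = [12, 18, 21, 4]
r4 m[X11→φ3] = [1680, 1728, 2744, 432]
r4 m[X11→φ4] = [560, 864, 1176, 432]
r5 m[φ0→X1] = [56, 72, 48, 72]
r5 m[φ0→X15] = [4704, 2352, 7056, 8232]
r5 m[φ1→X15] = [8, 8, 8, 8]
r5 m[φ1→X3] = [2744, 1680, 3136, 2688]
r5 m[φ2→X1] = [147, 144, 162, 126]
r5 m[φ2→X11] = [2240, 2304, 3136, 1728]
r5 m[φ3→X11] = [2, 3, 3, 2]
r5 m[φ4→X11] = [6, 6, 7, 2]
r5 m[φ5→X1] = [8, 4, 1, 3]
r5 m[X1→φ0] = [1176, 576, 162, 378]
r5 m[X1→φ2] = [448, 288, 48, 216]
r5 m[X1→φ5] = [8232, 10368, 7776, 9072]
r5 m[X15→φ0] = [8, 8, 8, 8]
r5 m[X15→φ1] = [224, 112, 336, 392]
r5 m[X3→φ1] = [1, 1, 1, 1]
r5 m[X11→φ2] = [12, 18, 21, 4]
r5 m[X11→φ3] = [1680, 1728, 2744, 432]
r5 m[X11→φ4] = [560, 864, 1176, 432]
r6 m[φ0→X1] = [56, 72, 48, 72]
r6 m[φ0→X15] = [4704, 2352, 7056, 8232]
r6 m[φ1→X15] = [8, 8, 8, 8]
r6 m[φ1→X3] = [2744, 1680, 3136, 2688]
r6 m[φ2→X1] = [147, 144, 162, 126]
r6 m[φ2→X11] = [2240, 2304, 3136, 1728]
r6 m[φ3→X11] = [2, 3, 3, 2]
r6 m[φ4→X11] = [6, 6, 7, 2]
r6 m[φ5→X1] = [8, 4, 1, 3]
r6 m[X1→φ0] = [1176, 576, 162, 378]
r6 m[X1→φ2] = [448, 288, 48, 216]
r6 m[X1→φ5] = [8232, 10368, 7776, 9072]
r6 m[X15→φ0] = [8, 8, 8, 8]
r6 m[X15→φ1] = [4704, 2352, 7056, 8232]
r6 m[X3→φ1] = [1, 1, 1, 1]
r6 m[X11→φ2] = [12, 18, 21, 4]
r6 m[X11→φ3] = [13440, 13824, 21952, 3456]
r6 m[X11→φ4] = [4480, 6912, 9408, 3456]
r7 m[φ0→X1] = [56, 72, 48, 72]
r7 m[φ0→X15] = [4704, 2352, 7056, 8232]
r7 m[φ1→X15] = [8, 8, 8, 8]
r7 m[φ1→X3] = [57624, 35280, 65856, 56448]
r7 m[φ2→X1] = [147, 144, 162, 126]
r7 m[φ2→X11] = [2240, 2304, 3136, 1728]
r7 m[φ3→X11] = [2, 3, 3, 2]
r7 m[φ4→X11] = [6, 6, 7, 2]
r7 m[φ5→X1] = [8, 4, 1, 3]
r7 m[X1→φ0] = [1176, 576, 162, 378]
r7 m[X1→φ2] = [448, 288, 48, 216]
r7 m[X1→φ5] = [8232, 10368, 7776, 9072]
r7 m[X15→φ0] = [8, 8, 8, 8]
r7 m[X15→φ1] = [4704, 2352, 7056, 8232]
r7 m[X3→φ1] = [1, 1, 1, 1]
r7 m[X11→φ2] = [12, 18, 21, 4]
r7 m[X11→φ3] = [13440, 13824, 21952, 3456]
r7 m[X11→φ4] = [4480, 6912, 9408, 3456]
r8 m[φ0→X1] = [56, 72, 48, 72]
r8 m[φ0→X15] = [4704, 2352, 7056, 8232]
r8 m[φ1→X15] = [8, 8, 8, 8]
r8 m[φ1→X3] = [57624, 35280, 65856, 56448]
r8 m[φ2→X1] = [147, 144, 162, 126]
r8 m[φ2→X11] = [2240, 2304, 3136, 1728]
r8 m[φ3→X11] = [2, 3, 3, 2]
r8 m[φ4→X11] = [6, 6, 7, 2]
r8 m[φ5→X1] = [8, 4, 1, 3]
r8 m[X1→φ0] = [1176, 576, 162, 378]
r8 m[X1→φ2] = [448, 288, 48, 216]
r8 m[X1→φ5] = [8232, 10368, 7776, 9072]
r8 m[X15→φ0] = [8, 8, 8, 8]
r8 m[X15→φ1] = [4704, 2352, 7056, 8232]
r8 m[X3→φ1] = [1, 1, 1, 1]
r8 m[X11→φ2] = [12, 18, 21, 4]
r8 m[X11→φ3] = [13440, 13824, 21952, 3456]
r8 m[X11→φ4] = [4480, 6912, 9408, 3456]
fixed point reached at round 8
b[X11] = ⊗ incoming = [26880, 41472, 65856, 6912]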